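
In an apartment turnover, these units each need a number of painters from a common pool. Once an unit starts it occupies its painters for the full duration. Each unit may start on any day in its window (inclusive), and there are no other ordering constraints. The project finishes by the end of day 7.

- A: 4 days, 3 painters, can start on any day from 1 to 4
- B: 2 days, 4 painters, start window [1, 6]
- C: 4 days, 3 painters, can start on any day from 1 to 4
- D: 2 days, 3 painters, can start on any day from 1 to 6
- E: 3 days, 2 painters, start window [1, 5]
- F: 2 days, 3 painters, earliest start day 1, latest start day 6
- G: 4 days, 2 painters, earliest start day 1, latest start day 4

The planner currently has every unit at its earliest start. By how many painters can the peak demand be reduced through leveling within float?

10

Early-start peak: d1:20  d2:20  d3:10  d4:8  d5:0  d6:0  d7:0 ⇒ 20.
Leveled (A@1, B@1, C@1, D@5, E@3, F@5, G@3): d1:10  d2:10  d3:10  d4:10  d5:10  d6:8  d7:0 ⇒ 10.
Reduction 20 − 10 = 10.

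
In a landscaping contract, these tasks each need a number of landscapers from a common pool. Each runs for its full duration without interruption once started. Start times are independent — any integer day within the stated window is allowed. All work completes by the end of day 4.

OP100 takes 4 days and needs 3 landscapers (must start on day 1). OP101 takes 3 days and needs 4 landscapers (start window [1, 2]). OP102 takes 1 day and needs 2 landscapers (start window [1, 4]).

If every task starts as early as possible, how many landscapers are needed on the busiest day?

Early-start schedule: OP100@1, OP101@1, OP102@1.
Load per day: day 1: 9, day 2: 7, day 3: 7, day 4: 3.
Peak is 9.

9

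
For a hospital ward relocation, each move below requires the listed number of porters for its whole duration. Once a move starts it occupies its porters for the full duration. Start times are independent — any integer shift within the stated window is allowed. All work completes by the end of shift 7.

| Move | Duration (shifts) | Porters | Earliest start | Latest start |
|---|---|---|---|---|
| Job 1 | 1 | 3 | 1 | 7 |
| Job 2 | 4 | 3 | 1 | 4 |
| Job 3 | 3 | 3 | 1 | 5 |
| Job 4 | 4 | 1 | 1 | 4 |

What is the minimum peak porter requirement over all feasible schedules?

6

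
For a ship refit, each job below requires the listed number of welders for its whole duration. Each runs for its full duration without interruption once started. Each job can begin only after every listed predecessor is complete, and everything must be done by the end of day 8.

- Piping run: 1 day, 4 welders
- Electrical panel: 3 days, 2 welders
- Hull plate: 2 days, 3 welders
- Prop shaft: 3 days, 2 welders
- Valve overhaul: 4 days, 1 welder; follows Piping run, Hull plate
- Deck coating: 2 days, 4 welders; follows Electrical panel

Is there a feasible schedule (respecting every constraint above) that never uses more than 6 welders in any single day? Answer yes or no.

yes

Schedule Piping run@1, Electrical panel@2, Hull plate@2, Prop shaft@4, Valve overhaul@4, Deck coating@7: d1:4  d2:5  d3:5  d4:5  d5:3  d6:3  d7:5  d8:4 — peak 5 ≤ 6.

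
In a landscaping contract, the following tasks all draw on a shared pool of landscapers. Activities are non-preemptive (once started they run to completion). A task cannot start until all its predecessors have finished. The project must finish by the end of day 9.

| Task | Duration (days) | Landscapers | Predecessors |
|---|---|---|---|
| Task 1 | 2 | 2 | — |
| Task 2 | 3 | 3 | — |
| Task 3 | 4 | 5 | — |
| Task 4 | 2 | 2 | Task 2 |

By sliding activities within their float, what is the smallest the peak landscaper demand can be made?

5

Early-start (Task 1@1, Task 2@1, Task 3@1, Task 4@4) gives peak 10: d1:10  d2:10  d3:8  d4:7  d5:2  d6:0  d7:0  d8:0  d9:0.
Shift Task 3→4, Task 4→8.
Schedule Task 1@1, Task 2@1, Task 3@4, Task 4@8: d1:5  d2:5  d3:3  d4:5  d5:5  d6:5  d7:5  d8:2  d9:2 — peak 5.
Total landscaper-days = 37 over 9 days ⇒ peak ≥ ⌈37/9⌉ = 5, so 5 is optimal.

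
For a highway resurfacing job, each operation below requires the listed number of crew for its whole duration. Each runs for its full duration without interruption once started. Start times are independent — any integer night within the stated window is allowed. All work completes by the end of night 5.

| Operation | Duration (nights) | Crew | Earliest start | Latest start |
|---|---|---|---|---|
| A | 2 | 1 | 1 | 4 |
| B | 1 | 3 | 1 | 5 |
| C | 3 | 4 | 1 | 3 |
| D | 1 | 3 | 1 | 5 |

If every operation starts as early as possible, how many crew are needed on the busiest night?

11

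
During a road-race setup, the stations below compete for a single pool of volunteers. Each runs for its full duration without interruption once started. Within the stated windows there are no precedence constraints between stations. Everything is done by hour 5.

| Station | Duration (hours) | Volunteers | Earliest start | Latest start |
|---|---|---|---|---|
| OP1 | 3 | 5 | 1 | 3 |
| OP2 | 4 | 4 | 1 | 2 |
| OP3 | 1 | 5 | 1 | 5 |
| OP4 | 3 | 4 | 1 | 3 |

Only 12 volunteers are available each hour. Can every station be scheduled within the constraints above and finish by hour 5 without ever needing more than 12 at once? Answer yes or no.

The minimum achievable peak is 13; 12 < 13, so no feasible schedule stays within the cap.

no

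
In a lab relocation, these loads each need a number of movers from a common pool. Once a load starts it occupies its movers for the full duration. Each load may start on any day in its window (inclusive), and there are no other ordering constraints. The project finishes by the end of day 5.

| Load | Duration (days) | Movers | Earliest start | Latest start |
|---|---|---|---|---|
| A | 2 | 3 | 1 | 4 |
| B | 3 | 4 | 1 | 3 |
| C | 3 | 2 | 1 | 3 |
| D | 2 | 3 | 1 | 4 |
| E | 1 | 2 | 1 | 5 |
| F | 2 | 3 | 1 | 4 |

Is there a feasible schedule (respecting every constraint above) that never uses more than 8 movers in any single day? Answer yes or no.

Schedule A@1, B@1, C@3, D@4, E@3, F@4: d1:7  d2:7  d3:8  d4:8  d5:8 — peak 8 ≤ 8.

yes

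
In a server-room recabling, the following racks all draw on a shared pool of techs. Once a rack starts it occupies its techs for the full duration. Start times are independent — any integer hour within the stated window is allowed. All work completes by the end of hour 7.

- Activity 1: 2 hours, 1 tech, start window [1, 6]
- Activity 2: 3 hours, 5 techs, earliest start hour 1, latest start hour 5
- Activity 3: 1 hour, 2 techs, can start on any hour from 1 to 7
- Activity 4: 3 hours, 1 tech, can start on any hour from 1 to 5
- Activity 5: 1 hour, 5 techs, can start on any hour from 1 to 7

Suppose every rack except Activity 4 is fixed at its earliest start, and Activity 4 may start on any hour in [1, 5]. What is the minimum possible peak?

Activity 4@1: h1:14  h2:7  h3:6  h4:0  h5:0  h6:0  h7:0 → peak 14
Activity 4@2: h1:13  h2:7  h3:6  h4:1  h5:0  h6:0  h7:0 → peak 13
Activity 4@3: h1:13  h2:6  h3:6  h4:1  h5:1  h6:0  h7:0 → peak 13
Activity 4@4: h1:13  h2:6  h3:5  h4:1  h5:1  h6:1  h7:0 → peak 13
Activity 4@5: h1:13  h2:6  h3:5  h4:0  h5:1  h6:1  h7:1 → peak 13
Best is Activity 4@2, peak 13.

13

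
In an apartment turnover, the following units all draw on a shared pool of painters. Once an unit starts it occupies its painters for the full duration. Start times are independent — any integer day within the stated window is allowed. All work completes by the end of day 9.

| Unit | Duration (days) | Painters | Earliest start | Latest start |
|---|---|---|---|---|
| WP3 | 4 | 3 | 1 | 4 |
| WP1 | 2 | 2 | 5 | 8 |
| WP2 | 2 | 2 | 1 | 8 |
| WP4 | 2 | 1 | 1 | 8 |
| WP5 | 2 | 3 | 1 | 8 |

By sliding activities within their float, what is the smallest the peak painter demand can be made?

Early-start (WP3@1, WP1@5, WP2@1, WP4@1, WP5@1) gives peak 9: d1:9  d2:9  d3:3  d4:3  d5:2  d6:2  d7:0  d8:0  d9:0.
Shift WP2→5, WP5→7.
Schedule WP3@1, WP1@5, WP2@5, WP4@1, WP5@7: d1:4  d2:4  d3:3  d4:3  d5:4  d6:4  d7:3  d8:3  d9:0 — peak 4.
Total painter-days = 28 over 9 days ⇒ peak ≥ ⌈28/9⌉ = 4, so 4 is optimal.

4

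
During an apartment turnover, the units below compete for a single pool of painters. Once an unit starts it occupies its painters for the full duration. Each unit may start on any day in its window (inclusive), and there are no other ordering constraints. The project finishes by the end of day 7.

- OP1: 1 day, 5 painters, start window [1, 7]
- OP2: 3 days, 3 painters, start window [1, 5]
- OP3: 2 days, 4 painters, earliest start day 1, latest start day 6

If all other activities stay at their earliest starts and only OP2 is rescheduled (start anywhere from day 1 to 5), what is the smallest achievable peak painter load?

9

OP2@1: d1:12  d2:7  d3:3  d4:0  d5:0  d6:0  d7:0 → peak 12
OP2@2: d1:9  d2:7  d3:3  d4:3  d5:0  d6:0  d7:0 → peak 9
OP2@3: d1:9  d2:4  d3:3  d4:3  d5:3  d6:0  d7:0 → peak 9
OP2@4: d1:9  d2:4  d3:0  d4:3  d5:3  d6:3  d7:0 → peak 9
OP2@5: d1:9  d2:4  d3:0  d4:0  d5:3  d6:3  d7:3 → peak 9
Best is OP2@2, peak 9.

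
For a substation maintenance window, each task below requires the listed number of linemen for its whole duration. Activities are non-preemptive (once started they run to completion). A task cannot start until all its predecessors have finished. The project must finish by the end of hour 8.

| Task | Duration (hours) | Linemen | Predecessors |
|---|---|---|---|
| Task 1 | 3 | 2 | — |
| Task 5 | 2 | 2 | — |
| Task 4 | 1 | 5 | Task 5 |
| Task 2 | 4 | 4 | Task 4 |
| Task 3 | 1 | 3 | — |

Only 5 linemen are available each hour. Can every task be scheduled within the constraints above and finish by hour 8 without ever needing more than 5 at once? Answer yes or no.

yes

Schedule Task 1@1, Task 5@1, Task 4@4, Task 2@5, Task 3@3: h1:4  h2:4  h3:5  h4:5  h5:4  h6:4  h7:4  h8:4 — peak 5 ≤ 5.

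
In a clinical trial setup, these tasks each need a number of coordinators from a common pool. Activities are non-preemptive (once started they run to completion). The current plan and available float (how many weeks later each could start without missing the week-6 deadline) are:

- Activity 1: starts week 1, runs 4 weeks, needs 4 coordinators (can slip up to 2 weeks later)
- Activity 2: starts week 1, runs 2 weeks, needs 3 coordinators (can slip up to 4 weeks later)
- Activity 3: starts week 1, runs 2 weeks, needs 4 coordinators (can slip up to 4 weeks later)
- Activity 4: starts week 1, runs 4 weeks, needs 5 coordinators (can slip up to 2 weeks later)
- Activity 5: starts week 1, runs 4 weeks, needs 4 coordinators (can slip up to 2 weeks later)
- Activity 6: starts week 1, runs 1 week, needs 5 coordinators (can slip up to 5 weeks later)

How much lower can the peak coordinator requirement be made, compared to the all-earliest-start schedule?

Early-start peak: w1:25  w2:20  w3:13  w4:13  w5:0  w6:0 ⇒ 25.
Leveled (Activity 1@1, Activity 2@1, Activity 3@5, Activity 4@1, Activity 5@3, Activity 6@5): w1:12  w2:12  w3:13  w4:13  w5:13  w6:8 ⇒ 13.
Reduction 25 − 13 = 12.

12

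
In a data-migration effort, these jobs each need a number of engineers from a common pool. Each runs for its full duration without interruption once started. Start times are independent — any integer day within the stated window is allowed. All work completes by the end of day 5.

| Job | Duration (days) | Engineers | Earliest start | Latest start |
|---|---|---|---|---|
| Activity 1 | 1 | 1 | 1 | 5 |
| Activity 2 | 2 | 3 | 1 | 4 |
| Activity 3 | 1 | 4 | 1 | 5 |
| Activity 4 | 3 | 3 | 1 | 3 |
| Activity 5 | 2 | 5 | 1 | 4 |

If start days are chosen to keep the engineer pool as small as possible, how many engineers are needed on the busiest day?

Early-start (Activity 1@1, Activity 2@1, Activity 3@1, Activity 4@1, Activity 5@1) gives peak 16: d1:16  d2:11  d3:3  d4:0  d5:0.
Shift Activity 3→3, Activity 5→4.
Schedule Activity 1@1, Activity 2@1, Activity 3@3, Activity 4@1, Activity 5@4: d1:7  d2:6  d3:7  d4:5  d5:5 — peak 7.

7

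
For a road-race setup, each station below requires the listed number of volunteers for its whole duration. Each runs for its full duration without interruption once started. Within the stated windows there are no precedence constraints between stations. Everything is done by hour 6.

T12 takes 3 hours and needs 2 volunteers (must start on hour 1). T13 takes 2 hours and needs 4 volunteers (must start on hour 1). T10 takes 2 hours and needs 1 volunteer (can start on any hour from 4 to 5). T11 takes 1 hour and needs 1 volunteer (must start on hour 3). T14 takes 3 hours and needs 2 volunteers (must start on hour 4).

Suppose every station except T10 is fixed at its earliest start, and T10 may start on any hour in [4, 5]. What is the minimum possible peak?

T10@4: h1:6  h2:6  h3:3  h4:3  h5:3  h6:2 → peak 6
T10@5: h1:6  h2:6  h3:3  h4:2  h5:3  h6:3 → peak 6
Best is T10@4, peak 6.

6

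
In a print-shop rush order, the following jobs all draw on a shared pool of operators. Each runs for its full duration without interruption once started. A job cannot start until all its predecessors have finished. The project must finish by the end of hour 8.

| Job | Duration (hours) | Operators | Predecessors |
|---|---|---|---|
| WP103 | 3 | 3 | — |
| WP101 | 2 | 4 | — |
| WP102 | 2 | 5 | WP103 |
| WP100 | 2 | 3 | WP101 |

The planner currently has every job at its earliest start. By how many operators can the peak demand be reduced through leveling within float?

Early-start peak: h1:7  h2:7  h3:6  h4:8  h5:5  h6:0  h7:0  h8:0 ⇒ 8.
Leveled (WP103@3, WP101@1, WP102@6, WP100@3): h1:4  h2:4  h3:6  h4:6  h5:3  h6:5  h7:5  h8:0 ⇒ 6.
Reduction 8 − 6 = 2.

2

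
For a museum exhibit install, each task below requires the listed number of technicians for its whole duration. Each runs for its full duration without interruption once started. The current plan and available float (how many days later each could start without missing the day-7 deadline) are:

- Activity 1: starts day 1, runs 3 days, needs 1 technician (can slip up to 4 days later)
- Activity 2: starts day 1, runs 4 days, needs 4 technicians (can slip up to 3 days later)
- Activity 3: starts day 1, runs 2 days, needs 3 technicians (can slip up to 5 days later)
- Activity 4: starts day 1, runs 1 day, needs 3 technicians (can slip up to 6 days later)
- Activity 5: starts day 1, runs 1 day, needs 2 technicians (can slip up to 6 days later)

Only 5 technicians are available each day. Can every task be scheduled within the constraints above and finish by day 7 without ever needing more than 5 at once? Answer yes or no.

yes

Schedule Activity 1@1, Activity 2@1, Activity 3@5, Activity 4@7, Activity 5@5: d1:5  d2:5  d3:5  d4:4  d5:5  d6:3  d7:3 — peak 5 ≤ 5.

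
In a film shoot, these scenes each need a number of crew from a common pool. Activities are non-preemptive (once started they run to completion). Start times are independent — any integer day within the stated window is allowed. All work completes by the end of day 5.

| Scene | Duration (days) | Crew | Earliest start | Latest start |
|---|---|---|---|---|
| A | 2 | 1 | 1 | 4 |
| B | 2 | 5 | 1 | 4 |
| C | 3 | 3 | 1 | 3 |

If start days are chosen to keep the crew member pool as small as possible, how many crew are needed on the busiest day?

5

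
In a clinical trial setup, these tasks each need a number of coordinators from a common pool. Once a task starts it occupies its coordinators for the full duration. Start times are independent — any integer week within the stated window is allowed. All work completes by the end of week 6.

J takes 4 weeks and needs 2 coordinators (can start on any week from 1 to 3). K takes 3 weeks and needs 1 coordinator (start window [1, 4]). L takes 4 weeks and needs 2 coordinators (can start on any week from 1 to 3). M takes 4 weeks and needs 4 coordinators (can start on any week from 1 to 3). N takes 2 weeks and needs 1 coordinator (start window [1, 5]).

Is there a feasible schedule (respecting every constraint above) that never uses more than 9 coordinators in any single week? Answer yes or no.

yes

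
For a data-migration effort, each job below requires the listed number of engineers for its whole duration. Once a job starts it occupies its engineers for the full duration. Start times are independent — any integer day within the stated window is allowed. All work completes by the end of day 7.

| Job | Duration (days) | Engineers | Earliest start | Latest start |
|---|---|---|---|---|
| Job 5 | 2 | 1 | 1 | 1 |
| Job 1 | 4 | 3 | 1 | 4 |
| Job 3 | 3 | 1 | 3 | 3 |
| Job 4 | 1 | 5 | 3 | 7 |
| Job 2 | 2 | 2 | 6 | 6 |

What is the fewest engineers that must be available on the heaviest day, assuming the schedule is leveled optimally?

6

Early-start (Job 5@1, Job 1@1, Job 3@3, Job 4@3, Job 2@6) gives peak 9: d1:4  d2:4  d3:9  d4:4  d5:1  d6:2  d7:2.
Shift Job 4→5.
Schedule Job 5@1, Job 1@1, Job 3@3, Job 4@5, Job 2@6: d1:4  d2:4  d3:4  d4:4  d5:6  d6:2  d7:2 — peak 6.
No arrangement of the 20 feasible schedules does better.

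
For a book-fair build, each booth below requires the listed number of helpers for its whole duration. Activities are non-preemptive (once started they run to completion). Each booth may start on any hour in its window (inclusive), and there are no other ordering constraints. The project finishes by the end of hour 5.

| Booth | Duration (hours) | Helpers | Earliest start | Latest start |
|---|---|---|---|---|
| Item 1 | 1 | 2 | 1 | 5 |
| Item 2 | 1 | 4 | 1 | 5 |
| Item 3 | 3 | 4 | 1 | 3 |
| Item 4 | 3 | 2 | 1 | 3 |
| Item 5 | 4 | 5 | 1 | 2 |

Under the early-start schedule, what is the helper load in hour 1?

17

At early start, hour 1 has: Item 1, Item 2, Item 3, Item 4, Item 5.
Demand: 2 + 4 + 4 + 2 + 5 = 17.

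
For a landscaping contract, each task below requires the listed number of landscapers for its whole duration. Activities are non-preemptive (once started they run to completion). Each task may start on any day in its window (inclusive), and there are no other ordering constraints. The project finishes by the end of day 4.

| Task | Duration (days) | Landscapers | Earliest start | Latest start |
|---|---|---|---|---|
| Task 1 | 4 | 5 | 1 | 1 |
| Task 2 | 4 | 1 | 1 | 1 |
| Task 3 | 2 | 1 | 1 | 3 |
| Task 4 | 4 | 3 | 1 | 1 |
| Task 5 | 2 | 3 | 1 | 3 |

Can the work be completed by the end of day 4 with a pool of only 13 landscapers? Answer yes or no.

yes

Schedule Task 1@1, Task 2@1, Task 3@1, Task 4@1, Task 5@3: d1:10  d2:10  d3:12  d4:12 — peak 12 ≤ 13.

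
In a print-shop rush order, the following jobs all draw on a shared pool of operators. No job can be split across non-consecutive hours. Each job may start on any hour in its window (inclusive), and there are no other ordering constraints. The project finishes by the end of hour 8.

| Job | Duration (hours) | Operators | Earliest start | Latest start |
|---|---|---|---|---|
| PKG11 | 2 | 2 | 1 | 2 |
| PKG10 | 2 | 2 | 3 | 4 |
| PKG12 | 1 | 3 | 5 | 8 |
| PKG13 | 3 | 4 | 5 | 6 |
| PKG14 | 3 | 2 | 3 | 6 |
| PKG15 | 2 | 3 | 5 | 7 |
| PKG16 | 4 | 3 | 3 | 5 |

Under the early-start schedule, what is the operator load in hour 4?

At early start, hour 4 has: PKG10, PKG14, PKG16.
Demand: 2 + 2 + 3 = 7.

7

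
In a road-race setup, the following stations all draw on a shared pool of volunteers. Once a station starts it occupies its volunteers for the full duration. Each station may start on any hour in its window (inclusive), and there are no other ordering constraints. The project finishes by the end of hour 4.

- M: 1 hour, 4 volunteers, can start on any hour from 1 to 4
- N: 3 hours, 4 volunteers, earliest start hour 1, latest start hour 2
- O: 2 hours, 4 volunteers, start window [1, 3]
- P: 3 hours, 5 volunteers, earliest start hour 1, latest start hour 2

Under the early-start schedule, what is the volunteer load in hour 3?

9

At early start, hour 3 has: N, P.
Demand: 4 + 5 = 9.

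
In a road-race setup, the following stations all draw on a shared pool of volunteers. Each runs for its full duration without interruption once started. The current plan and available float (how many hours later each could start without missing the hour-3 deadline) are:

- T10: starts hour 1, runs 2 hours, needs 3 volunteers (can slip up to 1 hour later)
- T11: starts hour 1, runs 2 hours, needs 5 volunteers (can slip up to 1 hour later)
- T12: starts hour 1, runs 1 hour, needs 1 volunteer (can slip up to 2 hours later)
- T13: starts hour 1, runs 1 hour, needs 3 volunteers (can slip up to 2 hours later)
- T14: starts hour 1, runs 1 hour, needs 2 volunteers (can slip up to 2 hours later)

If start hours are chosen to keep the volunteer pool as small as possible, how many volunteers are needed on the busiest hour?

8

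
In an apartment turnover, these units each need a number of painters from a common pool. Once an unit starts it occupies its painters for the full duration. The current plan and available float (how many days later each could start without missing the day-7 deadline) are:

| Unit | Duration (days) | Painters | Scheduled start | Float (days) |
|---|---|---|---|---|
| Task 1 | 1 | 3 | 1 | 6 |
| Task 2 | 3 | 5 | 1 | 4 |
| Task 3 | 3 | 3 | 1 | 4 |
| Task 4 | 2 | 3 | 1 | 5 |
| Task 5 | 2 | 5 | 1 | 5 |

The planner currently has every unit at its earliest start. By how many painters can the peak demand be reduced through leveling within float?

Early-start peak: d1:19  d2:16  d3:8  d4:0  d5:0  d6:0  d7:0 ⇒ 19.
Leveled (Task 1@1, Task 2@1, Task 3@2, Task 4@4, Task 5@5): d1:8  d2:8  d3:8  d4:6  d5:8  d6:5  d7:0 ⇒ 8.
Reduction 19 − 8 = 11.

11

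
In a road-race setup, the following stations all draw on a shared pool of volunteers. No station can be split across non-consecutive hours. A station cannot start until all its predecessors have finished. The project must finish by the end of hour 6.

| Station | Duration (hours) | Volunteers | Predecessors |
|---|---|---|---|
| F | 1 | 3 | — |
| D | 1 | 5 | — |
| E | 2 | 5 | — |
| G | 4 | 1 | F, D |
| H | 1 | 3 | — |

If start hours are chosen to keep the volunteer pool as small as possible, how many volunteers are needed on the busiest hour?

6

Early-start (F@1, D@1, E@1, G@2, H@1) gives peak 16: h1:16  h2:6  h3:1  h4:1  h5:1  h6:0.
Shift D→2, E→3, G→3.
Schedule F@1, D@2, E@3, G@3, H@1: h1:6  h2:5  h3:6  h4:6  h5:1  h6:1 — peak 6.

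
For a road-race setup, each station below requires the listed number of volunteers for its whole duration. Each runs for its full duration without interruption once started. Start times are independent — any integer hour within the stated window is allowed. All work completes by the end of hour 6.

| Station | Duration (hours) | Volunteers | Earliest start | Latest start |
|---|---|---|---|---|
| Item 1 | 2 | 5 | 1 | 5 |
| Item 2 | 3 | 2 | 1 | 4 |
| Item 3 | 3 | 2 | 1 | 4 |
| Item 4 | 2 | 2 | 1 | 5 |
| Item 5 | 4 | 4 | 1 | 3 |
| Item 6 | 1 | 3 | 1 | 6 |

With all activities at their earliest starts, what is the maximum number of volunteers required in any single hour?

18

Early-start schedule: Item 1@1, Item 2@1, Item 3@1, Item 4@1, Item 5@1, Item 6@1.
Load per hour: hour 1: 18, hour 2: 15, hour 3: 8, hour 4: 4, hour 5: 0, hour 6: 0.
Peak is 18.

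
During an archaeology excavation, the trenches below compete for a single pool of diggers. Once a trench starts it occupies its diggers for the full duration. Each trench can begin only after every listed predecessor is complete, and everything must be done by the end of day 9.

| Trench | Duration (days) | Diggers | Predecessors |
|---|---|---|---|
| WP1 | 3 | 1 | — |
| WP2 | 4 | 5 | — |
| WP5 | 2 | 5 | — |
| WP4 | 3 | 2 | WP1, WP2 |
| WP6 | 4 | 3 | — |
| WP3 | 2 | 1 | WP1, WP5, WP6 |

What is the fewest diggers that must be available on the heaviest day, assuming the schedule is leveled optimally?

8

Early-start (WP1@1, WP2@1, WP5@1, WP4@5, WP6@1, WP3@5) gives peak 14: d1:14  d2:14  d3:9  d4:8  d5:3  d6:3  d7:2  d8:0  d9:0.
Shift WP5→5, WP4→7, WP6→4, WP3→8.
Schedule WP1@1, WP2@1, WP5@5, WP4@7, WP6@4, WP3@8: d1:6  d2:6  d3:6  d4:8  d5:8  d6:8  d7:5  d8:3  d9:3 — peak 8.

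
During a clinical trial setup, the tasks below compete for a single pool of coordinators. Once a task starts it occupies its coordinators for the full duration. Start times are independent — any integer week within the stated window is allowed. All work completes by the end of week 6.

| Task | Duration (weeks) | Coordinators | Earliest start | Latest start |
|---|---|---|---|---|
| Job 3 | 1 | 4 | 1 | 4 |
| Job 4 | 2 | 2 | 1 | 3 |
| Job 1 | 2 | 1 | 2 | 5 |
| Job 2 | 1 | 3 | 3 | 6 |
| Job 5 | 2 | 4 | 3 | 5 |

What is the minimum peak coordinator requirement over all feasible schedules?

4

Early-start (Job 3@1, Job 4@1, Job 1@2, Job 2@3, Job 5@3) gives peak 8: w1:6  w2:3  w3:8  w4:4  w5:0  w6:0.
Shift Job 4→2, Job 2→4, Job 5→5.
Schedule Job 3@1, Job 4@2, Job 1@2, Job 2@4, Job 5@5: w1:4  w2:3  w3:3  w4:3  w5:4  w6:4 — peak 4.
Total coordinator-weeks = 21 over 6 weeks ⇒ peak ≥ ⌈21/6⌉ = 4, so 4 is optimal.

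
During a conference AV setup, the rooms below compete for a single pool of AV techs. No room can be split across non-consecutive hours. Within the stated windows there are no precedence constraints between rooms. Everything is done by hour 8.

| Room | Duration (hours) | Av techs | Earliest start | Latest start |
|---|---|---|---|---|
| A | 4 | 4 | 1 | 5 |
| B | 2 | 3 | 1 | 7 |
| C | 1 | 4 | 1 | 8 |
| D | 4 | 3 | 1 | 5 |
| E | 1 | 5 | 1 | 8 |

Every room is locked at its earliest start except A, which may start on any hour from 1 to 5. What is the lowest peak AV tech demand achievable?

15

A@1: h1:19  h2:10  h3:7  h4:7  h5:0  h6:0  h7:0  h8:0 → peak 19
A@2: h1:15  h2:10  h3:7  h4:7  h5:4  h6:0  h7:0  h8:0 → peak 15
A@3: h1:15  h2:6  h3:7  h4:7  h5:4  h6:4  h7:0  h8:0 → peak 15
A@4: h1:15  h2:6  h3:3  h4:7  h5:4  h6:4  h7:4  h8:0 → peak 15
A@5: h1:15  h2:6  h3:3  h4:3  h5:4  h6:4  h7:4  h8:4 → peak 15
Best is A@2, peak 15.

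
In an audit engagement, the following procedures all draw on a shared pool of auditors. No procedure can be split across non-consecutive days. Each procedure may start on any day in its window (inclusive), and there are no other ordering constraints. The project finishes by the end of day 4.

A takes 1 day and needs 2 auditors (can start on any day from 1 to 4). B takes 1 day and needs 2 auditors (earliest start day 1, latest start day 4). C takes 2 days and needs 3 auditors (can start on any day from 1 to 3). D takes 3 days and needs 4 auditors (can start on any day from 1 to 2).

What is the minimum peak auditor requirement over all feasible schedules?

Early-start (A@1, B@1, C@1, D@1) gives peak 11: d1:11  d2:7  d3:4  d4:0.
Shift D→2.
Schedule A@1, B@1, C@1, D@2: d1:7  d2:7  d3:4  d4:4 — peak 7.

7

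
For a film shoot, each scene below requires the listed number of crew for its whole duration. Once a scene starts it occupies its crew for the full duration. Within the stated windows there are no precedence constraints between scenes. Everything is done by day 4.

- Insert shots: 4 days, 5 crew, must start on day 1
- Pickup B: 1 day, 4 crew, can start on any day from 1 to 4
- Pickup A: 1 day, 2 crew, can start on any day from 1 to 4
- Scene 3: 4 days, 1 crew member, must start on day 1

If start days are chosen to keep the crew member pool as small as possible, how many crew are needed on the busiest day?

10

Early-start (Insert shots@1, Pickup B@1, Pickup A@1, Scene 3@1) gives peak 12: d1:12  d2:6  d3:6  d4:6.
Shift Pickup A→2.
Schedule Insert shots@1, Pickup B@1, Pickup A@2, Scene 3@1: d1:10  d2:8  d3:6  d4:6 — peak 10.
No arrangement of the 16 feasible schedules does better.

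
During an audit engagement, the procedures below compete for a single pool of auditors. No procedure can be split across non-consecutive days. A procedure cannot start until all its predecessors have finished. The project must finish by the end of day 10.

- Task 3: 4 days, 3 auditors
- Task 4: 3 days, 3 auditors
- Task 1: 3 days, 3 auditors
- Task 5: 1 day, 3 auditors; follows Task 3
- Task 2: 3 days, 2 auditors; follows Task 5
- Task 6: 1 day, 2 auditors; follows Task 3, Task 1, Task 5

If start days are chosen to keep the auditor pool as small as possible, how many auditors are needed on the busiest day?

6

Early-start (Task 3@1, Task 4@1, Task 1@1, Task 5@5, Task 2@6, Task 6@6) gives peak 9: d1:9  d2:9  d3:9  d4:3  d5:3  d6:4  d7:2  d8:2  d9:0  d10:0.
Shift Task 1→4, Task 6→7.
Schedule Task 3@1, Task 4@1, Task 1@4, Task 5@5, Task 2@6, Task 6@7: d1:6  d2:6  d3:6  d4:6  d5:6  d6:5  d7:4  d8:2  d9:0  d10:0 — peak 6.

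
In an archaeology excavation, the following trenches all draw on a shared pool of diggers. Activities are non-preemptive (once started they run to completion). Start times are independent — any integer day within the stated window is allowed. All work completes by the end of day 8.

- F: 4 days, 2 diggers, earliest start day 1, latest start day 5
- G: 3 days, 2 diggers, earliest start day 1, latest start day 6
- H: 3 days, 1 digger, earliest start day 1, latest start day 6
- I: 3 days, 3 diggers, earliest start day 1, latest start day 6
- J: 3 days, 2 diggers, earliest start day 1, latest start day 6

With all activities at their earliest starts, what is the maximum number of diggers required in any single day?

10

Early-start schedule: F@1, G@1, H@1, I@1, J@1.
Load per day: day 1: 10, day 2: 10, day 3: 10, day 4: 2, day 5: 0, day 6: 0, day 7: 0, day 8: 0.
Peak is 10.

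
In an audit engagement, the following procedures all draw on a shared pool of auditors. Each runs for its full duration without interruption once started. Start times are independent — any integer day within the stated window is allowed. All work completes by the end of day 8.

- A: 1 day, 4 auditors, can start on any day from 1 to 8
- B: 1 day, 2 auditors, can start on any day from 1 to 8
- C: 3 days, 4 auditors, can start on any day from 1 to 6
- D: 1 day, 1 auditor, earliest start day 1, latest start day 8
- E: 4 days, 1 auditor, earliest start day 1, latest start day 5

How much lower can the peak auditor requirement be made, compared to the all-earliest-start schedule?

8

Early-start peak: d1:12  d2:5  d3:5  d4:1  d5:0  d6:0  d7:0  d8:0 ⇒ 12.
Leveled (A@1, B@2, C@6, D@2, E@2): d1:4  d2:4  d3:1  d4:1  d5:1  d6:4  d7:4  d8:4 ⇒ 4.
Reduction 12 − 4 = 8.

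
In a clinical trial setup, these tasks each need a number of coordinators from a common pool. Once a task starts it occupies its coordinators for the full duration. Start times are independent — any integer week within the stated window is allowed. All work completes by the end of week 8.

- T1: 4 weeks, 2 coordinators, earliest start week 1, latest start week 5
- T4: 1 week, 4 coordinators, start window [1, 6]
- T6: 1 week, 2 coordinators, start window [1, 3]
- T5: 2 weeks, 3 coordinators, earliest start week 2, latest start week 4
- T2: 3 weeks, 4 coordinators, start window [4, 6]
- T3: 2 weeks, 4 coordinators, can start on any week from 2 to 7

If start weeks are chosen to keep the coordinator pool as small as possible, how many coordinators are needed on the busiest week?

Early-start (T1@1, T4@1, T6@1, T5@2, T2@4, T3@2) gives peak 9: w1:8  w2:9  w3:9  w4:6  w5:4  w6:4  w7:0  w8:0.
Shift T1→2, T3→7.
Schedule T1@2, T4@1, T6@1, T5@2, T2@4, T3@7: w1:6  w2:5  w3:5  w4:6  w5:6  w6:4  w7:4  w8:4 — peak 6.

6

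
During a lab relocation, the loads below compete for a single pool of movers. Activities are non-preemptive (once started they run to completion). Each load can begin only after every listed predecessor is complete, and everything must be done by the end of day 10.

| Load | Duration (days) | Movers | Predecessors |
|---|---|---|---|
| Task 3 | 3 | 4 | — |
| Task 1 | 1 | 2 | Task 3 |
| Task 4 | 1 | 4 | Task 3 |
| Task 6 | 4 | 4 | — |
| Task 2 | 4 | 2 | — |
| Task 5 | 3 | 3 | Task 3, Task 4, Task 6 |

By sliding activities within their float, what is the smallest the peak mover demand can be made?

8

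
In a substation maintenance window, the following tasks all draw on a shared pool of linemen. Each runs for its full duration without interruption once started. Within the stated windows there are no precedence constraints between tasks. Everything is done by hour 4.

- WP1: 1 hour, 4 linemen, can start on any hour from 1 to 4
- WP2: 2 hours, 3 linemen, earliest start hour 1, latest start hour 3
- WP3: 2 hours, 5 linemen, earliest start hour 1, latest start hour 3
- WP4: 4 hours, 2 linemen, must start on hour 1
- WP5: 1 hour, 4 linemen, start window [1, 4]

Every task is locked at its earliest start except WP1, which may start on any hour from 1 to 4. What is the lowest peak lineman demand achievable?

14

WP1@1: h1:18  h2:10  h3:2  h4:2 → peak 18
WP1@2: h1:14  h2:14  h3:2  h4:2 → peak 14
WP1@3: h1:14  h2:10  h3:6  h4:2 → peak 14
WP1@4: h1:14  h2:10  h3:2  h4:6 → peak 14
Best is WP1@2, peak 14.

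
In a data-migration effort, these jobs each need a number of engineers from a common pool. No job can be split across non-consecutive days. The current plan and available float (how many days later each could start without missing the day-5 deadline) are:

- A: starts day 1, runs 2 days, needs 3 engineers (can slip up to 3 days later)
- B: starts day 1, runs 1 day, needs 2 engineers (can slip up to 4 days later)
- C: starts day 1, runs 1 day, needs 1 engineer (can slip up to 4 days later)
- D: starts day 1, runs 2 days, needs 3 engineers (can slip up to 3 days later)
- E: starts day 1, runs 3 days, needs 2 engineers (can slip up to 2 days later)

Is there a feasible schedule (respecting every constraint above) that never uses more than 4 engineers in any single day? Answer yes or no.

no

Total engineer-days = 21; over 5 days the average is 21/5 > 4, so some day must exceed 4.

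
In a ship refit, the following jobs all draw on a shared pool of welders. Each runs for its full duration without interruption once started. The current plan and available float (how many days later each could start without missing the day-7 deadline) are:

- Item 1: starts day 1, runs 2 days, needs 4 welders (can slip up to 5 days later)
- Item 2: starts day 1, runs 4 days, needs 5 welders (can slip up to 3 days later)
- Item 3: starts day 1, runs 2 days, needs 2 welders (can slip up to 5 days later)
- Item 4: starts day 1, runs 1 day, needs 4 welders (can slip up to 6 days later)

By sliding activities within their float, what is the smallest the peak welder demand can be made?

Early-start (Item 1@1, Item 2@1, Item 3@1, Item 4@1) gives peak 15: d1:15  d2:11  d3:5  d4:5  d5:0  d6:0  d7:0.
Shift Item 2→3, Item 4→7.
Schedule Item 1@1, Item 2@3, Item 3@1, Item 4@7: d1:6  d2:6  d3:5  d4:5  d5:5  d6:5  d7:4 — peak 6.
Total welder-days = 36 over 7 days ⇒ peak ≥ ⌈36/7⌉ = 6, so 6 is optimal.

6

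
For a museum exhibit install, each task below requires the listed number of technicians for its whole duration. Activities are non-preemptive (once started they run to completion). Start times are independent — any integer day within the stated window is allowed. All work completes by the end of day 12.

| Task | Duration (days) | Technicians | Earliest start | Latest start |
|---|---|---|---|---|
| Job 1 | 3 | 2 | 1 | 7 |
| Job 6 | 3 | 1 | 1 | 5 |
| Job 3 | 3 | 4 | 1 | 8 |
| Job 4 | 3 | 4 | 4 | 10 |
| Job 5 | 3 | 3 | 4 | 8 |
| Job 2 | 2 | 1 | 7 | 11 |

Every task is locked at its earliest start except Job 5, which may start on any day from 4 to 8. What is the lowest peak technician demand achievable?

7

Job 5@4: d1:7  d2:7  d3:7  d4:7  d5:7  d6:7  d7:1  d8:1  d9:0  d10:0  d11:0  d12:0 → peak 7
Job 5@5: d1:7  d2:7  d3:7  d4:4  d5:7  d6:7  d7:4  d8:1  d9:0  d10:0  d11:0  d12:0 → peak 7
Job 5@6: d1:7  d2:7  d3:7  d4:4  d5:4  d6:7  d7:4  d8:4  d9:0  d10:0  d11:0  d12:0 → peak 7
Job 5@7: d1:7  d2:7  d3:7  d4:4  d5:4  d6:4  d7:4  d8:4  d9:3  d10:0  d11:0  d12:0 → peak 7
Job 5@8: d1:7  d2:7  d3:7  d4:4  d5:4  d6:4  d7:1  d8:4  d9:3  d10:3  d11:0  d12:0 → peak 7
Best is Job 5@4, peak 7.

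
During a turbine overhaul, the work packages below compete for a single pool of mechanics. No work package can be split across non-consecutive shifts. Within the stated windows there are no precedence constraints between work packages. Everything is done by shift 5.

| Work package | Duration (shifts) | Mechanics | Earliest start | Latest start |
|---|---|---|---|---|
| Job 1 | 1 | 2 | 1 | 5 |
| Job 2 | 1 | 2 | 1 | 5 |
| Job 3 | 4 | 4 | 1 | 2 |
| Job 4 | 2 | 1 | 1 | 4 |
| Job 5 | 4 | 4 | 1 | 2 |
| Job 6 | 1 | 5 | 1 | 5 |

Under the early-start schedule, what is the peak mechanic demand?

Early-start schedule: Job 1@1, Job 2@1, Job 3@1, Job 4@1, Job 5@1, Job 6@1.
Load per shift: shift 1: 18, shift 2: 9, shift 3: 8, shift 4: 8, shift 5: 0.
Peak is 18.

18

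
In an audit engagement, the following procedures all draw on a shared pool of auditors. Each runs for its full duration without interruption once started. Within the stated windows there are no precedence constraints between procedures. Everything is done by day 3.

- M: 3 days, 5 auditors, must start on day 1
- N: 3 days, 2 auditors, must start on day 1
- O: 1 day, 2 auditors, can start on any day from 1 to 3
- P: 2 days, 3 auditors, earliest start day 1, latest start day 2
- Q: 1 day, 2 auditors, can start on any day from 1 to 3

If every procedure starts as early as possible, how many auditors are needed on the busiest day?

14

Early-start schedule: M@1, N@1, O@1, P@1, Q@1.
Load per day: day 1: 14, day 2: 10, day 3: 7.
Peak is 14.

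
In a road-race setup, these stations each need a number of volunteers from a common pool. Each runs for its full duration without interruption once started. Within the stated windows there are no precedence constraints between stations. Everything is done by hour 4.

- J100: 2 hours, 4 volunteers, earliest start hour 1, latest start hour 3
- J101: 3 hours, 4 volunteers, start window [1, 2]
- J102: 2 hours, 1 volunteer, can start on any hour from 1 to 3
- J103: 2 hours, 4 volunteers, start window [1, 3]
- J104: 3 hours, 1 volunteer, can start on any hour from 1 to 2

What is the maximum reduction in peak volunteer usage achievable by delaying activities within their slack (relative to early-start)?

4

Early-start peak: h1:14  h2:14  h3:5  h4:0 ⇒ 14.
Leveled (J100@1, J101@1, J102@1, J103@3, J104@1): h1:10  h2:10  h3:9  h4:4 ⇒ 10.
Reduction 14 − 10 = 4.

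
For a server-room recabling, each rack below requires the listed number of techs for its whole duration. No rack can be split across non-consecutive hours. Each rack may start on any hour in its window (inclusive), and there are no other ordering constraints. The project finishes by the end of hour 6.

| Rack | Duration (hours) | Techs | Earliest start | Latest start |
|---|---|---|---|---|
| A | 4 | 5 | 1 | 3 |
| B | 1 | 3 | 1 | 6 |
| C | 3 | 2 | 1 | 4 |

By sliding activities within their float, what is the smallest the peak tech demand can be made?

Early-start (A@1, B@1, C@1) gives peak 10: h1:10  h2:7  h3:7  h4:5  h5:0  h6:0.
Shift B→5.
Schedule A@1, B@5, C@1: h1:7  h2:7  h3:7  h4:5  h5:3  h6:0 — peak 7.

7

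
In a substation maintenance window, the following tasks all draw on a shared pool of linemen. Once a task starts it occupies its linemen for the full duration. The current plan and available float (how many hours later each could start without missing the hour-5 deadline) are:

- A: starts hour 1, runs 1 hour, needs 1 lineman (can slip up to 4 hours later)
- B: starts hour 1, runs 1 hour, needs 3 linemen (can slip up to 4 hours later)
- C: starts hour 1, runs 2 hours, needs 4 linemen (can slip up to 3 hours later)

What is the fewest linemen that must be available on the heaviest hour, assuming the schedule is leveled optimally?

4

Early-start (A@1, B@1, C@1) gives peak 8: h1:8  h2:4  h3:0  h4:0  h5:0.
Shift C→2.
Schedule A@1, B@1, C@2: h1:4  h2:4  h3:4  h4:0  h5:0 — peak 4.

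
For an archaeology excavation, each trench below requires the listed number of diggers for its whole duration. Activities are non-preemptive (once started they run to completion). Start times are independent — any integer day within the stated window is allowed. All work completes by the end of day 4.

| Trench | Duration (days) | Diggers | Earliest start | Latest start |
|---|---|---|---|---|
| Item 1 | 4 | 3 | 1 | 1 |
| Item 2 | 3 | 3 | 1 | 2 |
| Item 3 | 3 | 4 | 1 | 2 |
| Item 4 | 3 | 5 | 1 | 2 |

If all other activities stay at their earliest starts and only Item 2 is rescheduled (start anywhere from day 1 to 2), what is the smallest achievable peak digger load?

Item 2@1: d1:15  d2:15  d3:15  d4:3 → peak 15
Item 2@2: d1:12  d2:15  d3:15  d4:6 → peak 15
Best is Item 2@1, peak 15.

15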